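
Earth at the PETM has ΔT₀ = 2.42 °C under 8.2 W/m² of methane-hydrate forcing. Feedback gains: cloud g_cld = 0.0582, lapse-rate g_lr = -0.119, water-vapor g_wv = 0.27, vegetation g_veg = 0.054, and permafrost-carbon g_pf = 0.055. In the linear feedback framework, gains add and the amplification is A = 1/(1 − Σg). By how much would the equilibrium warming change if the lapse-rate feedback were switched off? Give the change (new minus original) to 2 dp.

Original: g = 0.3182, ΔT = 2.42/(1−0.3182) = 3.5494 °C.
Without lapse-rate: g' = 0.4372, ΔT' = 2.42/(1−0.4372) = 4.2999 °C.
Change = 4.2999 − 3.5494 = 0.75 °C.

0.75 °C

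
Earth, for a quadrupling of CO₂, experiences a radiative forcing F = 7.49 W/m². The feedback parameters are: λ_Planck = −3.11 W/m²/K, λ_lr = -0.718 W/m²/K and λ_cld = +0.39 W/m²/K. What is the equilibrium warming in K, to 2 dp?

2.18 K

Net feedback parameter λ = (−3.11) + (-0.718) + (+0.39) = -3.438 W/m²/K.
ΔT = −F/λ = −7.49/(-3.438) = 2.18 K.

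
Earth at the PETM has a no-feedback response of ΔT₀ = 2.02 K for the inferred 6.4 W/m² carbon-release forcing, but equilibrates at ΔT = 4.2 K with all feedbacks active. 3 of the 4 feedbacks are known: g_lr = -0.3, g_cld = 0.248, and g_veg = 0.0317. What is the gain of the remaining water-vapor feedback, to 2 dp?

0.54

Amplification A = ΔT/ΔT₀ = 4.2/2.02 = 2.079.
Total gain g = 1 − 1/A = 1 − 1/2.079 = 0.519.
Known gains sum to -0.3 + 0.248 + 0.0317 = -0.0203.
g_wv = 0.519 + 0.0203 = 0.54.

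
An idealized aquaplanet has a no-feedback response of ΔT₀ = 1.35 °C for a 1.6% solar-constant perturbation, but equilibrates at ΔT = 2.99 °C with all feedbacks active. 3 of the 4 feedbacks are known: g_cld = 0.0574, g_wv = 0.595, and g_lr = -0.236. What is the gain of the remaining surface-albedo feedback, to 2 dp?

0.13

Amplification A = ΔT/ΔT₀ = 2.99/1.35 = 2.215.
Total gain g = 1 − 1/A = 1 − 1/2.215 = 0.5485.
Known gains sum to 0.0574 + 0.595 − 0.236 = 0.4164.
g_alb = 0.5485 − 0.4164 = 0.13.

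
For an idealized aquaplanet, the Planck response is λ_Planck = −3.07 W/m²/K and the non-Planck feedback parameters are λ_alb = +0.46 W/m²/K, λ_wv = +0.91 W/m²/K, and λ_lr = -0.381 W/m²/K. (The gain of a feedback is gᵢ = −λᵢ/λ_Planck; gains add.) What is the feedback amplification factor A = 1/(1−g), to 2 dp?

1.48

Convert to gains: g_alb = 0.46/3.07 = 0.1498; g_wv = 0.91/3.07 = 0.2964; g_lr = -0.381/3.07 = -0.1241.
Total gain g = 0.3221.
A = 1/(1 − 0.3221) = 1.48.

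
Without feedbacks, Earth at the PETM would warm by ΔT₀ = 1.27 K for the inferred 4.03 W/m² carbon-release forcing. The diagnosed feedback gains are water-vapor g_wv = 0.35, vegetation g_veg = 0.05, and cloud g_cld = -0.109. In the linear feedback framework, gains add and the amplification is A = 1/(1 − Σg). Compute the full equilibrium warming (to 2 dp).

1.79 K

Total gain g = 0.35 + 0.05 − 0.109 = 0.291.
Amplification A = 1/(1 − 0.291) = 1.41.
ΔT = 1.27 × 1.41 = 1.79 K.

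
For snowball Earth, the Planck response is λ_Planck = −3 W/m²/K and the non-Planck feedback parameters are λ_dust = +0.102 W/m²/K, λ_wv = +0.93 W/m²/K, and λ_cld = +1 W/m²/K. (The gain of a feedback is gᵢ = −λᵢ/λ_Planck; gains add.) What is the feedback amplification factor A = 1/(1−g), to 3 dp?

Convert to gains: g_dust = 0.102/3 = 0.034; g_wv = 0.93/3 = 0.31; g_cld = 1/3 = 0.3333.
Total gain g = 0.6773.
A = 1/(1 − 0.6773) = 3.099.

3.099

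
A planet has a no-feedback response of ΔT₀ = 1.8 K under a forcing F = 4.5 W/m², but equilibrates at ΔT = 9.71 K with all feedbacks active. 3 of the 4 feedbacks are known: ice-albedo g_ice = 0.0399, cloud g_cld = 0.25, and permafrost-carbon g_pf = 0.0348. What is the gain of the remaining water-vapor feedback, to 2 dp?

Amplification A = ΔT/ΔT₀ = 9.71/1.8 = 5.394.
Total gain g = 1 − 1/A = 1 − 1/5.394 = 0.8146.
Known gains sum to 0.0399 + 0.25 + 0.0348 = 0.3247.
g_wv = 0.8146 − 0.3247 = 0.49.

0.49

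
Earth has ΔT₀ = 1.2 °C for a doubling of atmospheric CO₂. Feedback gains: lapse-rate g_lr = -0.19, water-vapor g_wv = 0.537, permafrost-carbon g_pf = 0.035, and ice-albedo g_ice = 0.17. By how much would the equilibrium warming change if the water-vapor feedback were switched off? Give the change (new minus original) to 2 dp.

-1.46 °C

Original: g = 0.552, ΔT = 1.2/(1−0.552) = 2.6786 °C.
Without water-vapor: g' = 0.015, ΔT' = 1.2/(1−0.015) = 1.2183 °C.
Change = 1.2183 − 2.6786 = -1.46 °C.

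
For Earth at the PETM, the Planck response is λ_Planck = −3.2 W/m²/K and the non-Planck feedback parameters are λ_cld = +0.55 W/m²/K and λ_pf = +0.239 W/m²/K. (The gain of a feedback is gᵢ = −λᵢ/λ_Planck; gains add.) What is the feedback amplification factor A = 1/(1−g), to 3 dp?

Convert to gains: g_cld = 0.55/3.2 = 0.1719; g_pf = 0.239/3.2 = 0.07469.
Total gain g = 0.24659.
A = 1/(1 − 0.24659) = 1.327.

1.327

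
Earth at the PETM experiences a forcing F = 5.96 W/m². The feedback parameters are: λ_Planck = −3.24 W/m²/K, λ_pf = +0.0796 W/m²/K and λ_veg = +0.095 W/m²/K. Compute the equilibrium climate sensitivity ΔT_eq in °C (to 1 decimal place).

1.9 °C

Net feedback parameter λ = (−3.24) + (+0.0796) + (+0.095) = -3.0654 W/m²/K.
ΔT = −F/λ = −5.96/(-3.0654) = 1.9 °C.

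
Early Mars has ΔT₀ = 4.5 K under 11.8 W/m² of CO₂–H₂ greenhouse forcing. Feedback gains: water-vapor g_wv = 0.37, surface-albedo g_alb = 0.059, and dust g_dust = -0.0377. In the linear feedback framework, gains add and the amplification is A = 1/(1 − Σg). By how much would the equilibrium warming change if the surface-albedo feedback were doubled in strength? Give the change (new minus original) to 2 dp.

Original: g = 0.3913, ΔT = 4.5/(1−0.3913) = 7.3928 K.
With doubled surface-albedo: g' = 0.4503, ΔT' = 4.5/(1−0.4503) = 8.1863 K.
Change = 8.1863 − 7.3928 = 0.79 K.

0.79 K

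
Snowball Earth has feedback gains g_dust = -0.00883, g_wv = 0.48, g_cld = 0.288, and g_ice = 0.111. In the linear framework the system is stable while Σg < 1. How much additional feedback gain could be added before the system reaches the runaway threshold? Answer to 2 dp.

Current total gain = -0.00883 + 0.48 + 0.288 + 0.111 = 0.87017.
Margin to runaway = 1 − 0.87017 = 0.13.

0.13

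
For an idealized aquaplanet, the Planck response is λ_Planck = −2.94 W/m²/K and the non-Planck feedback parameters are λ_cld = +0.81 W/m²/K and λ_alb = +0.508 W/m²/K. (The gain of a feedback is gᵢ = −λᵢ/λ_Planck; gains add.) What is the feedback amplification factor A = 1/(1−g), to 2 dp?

1.81

Convert to gains: g_cld = 0.81/2.94 = 0.2755; g_alb = 0.508/2.94 = 0.1728.
Total gain g = 0.4483.
A = 1/(1 − 0.4483) = 1.81.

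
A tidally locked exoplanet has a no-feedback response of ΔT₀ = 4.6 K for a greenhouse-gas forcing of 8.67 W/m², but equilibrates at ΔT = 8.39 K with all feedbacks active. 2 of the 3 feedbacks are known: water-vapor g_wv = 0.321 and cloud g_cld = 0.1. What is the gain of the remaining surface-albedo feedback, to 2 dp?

0.03

Amplification A = ΔT/ΔT₀ = 8.39/4.6 = 1.824.
Total gain g = 1 − 1/A = 1 − 1/1.824 = 0.4518.
Known gains sum to 0.321 + 0.1 = 0.421.
g_alb = 0.4518 − 0.421 = 0.03.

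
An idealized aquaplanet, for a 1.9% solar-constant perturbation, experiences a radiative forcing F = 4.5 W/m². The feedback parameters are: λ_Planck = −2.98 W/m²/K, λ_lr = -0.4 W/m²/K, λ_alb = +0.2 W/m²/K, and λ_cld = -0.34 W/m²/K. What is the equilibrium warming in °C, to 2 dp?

Net feedback parameter λ = (−2.98) + (-0.4) + (+0.2) + (-0.34) = -3.52 W/m²/K.
ΔT = −F/λ = −4.5/(-3.52) = 1.28 °C.

1.28 °C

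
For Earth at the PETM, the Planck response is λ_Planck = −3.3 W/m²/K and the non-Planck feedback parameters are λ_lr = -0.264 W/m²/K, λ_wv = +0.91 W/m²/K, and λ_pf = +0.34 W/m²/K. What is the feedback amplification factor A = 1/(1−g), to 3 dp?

Convert to gains: g_lr = -0.264/3.3 = -0.08; g_wv = 0.91/3.3 = 0.2758; g_pf = 0.34/3.3 = 0.103.
Total gain g = 0.2988.
A = 1/(1 − 0.2988) = 1.426.

1.426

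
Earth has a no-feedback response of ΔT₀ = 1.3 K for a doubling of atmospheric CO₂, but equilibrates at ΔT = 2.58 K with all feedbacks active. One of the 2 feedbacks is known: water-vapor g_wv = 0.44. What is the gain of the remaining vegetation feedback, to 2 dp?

Amplification A = ΔT/ΔT₀ = 2.58/1.3 = 1.985.
Total gain g = 1 − 1/A = 1 − 1/1.985 = 0.4962.
The known gain is 0.44.
g_veg = 0.4962 − 0.44 = 0.06.

0.06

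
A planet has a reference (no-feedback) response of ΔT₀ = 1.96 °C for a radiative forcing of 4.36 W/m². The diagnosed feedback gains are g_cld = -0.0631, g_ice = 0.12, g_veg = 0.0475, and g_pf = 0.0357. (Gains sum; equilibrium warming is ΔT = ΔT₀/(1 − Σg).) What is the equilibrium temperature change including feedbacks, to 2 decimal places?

Total gain g = -0.0631 + 0.12 + 0.0475 + 0.0357 = 0.1401.
Amplification A = 1/(1 − 0.1401) = 1.163.
ΔT = 1.96 × 1.163 = 2.28 °C.

2.28 °C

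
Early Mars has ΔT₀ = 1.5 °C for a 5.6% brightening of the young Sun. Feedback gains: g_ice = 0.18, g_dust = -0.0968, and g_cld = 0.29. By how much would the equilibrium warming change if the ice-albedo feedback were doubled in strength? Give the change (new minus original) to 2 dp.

Original: g = 0.3732, ΔT = 1.5/(1−0.3732) = 2.3931 °C.
With doubled ice-albedo: g' = 0.5532, ΔT' = 1.5/(1−0.5532) = 3.3572 °C.
Change = 3.3572 − 2.3931 = 0.96 °C.

0.96 °C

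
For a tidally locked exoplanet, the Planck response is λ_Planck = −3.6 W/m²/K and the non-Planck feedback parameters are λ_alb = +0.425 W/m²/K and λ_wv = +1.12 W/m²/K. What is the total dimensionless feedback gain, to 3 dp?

Convert to gains: g_alb = 0.425/3.6 = 0.1181; g_wv = 1.12/3.6 = 0.3111.
Total gain g = 0.4292.

0.429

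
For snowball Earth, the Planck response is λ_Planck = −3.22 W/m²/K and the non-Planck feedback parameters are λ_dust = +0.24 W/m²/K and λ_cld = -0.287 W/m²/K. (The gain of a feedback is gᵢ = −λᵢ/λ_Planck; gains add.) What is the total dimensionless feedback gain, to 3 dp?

-0.015

Convert to gains: g_dust = 0.24/3.22 = 0.07453; g_cld = -0.287/3.22 = -0.08913.
Total gain g = -0.0146.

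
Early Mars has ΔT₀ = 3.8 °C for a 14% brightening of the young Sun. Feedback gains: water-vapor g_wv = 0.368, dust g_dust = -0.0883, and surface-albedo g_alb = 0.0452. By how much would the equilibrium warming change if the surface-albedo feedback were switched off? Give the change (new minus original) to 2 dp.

Original: g = 0.3249, ΔT = 3.8/(1−0.3249) = 5.6288 °C.
Without surface-albedo: g' = 0.2797, ΔT' = 3.8/(1−0.2797) = 5.2756 °C.
Change = 5.2756 − 5.6288 = -0.35 °C.

-0.35 °C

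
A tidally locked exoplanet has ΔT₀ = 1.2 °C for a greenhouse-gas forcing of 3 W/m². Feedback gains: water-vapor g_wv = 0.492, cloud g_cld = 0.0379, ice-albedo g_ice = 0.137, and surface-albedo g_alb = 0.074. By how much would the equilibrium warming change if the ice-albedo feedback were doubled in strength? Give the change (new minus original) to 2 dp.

5.20 °C

Original: g = 0.7409, ΔT = 1.2/(1−0.7409) = 4.6314 °C.
With doubled ice-albedo: g' = 0.8779, ΔT' = 1.2/(1−0.8779) = 9.8280 °C.
Change = 9.8280 − 4.6314 = 5.20 °C.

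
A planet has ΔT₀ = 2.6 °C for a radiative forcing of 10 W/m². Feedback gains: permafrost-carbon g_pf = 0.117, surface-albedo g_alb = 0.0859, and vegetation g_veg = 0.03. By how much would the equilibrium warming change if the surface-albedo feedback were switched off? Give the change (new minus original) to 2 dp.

-0.34 °C

Original: g = 0.2329, ΔT = 2.6/(1−0.2329) = 3.3894 °C.
Without surface-albedo: g' = 0.147, ΔT' = 2.6/(1−0.147) = 3.0481 °C.
Change = 3.0481 − 3.3894 = -0.34 °C.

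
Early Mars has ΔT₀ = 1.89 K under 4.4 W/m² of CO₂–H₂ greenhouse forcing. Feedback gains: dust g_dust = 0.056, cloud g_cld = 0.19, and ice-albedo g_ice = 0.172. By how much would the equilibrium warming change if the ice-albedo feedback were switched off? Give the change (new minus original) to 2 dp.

-0.74 K

Original: g = 0.418, ΔT = 1.89/(1−0.418) = 3.2474 K.
Without ice-albedo: g' = 0.246, ΔT' = 1.89/(1−0.246) = 2.5066 K.
Change = 2.5066 − 3.2474 = -0.74 K.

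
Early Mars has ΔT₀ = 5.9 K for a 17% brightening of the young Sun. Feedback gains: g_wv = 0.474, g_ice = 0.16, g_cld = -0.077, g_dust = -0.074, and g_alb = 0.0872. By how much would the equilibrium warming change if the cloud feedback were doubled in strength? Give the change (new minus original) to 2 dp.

-2.09 K

Original: g = 0.5702, ΔT = 5.9/(1−0.5702) = 13.7273 K.
With doubled cloud: g' = 0.4932, ΔT' = 5.9/(1−0.4932) = 11.6417 K.
Change = 11.6417 − 13.7273 = -2.09 K.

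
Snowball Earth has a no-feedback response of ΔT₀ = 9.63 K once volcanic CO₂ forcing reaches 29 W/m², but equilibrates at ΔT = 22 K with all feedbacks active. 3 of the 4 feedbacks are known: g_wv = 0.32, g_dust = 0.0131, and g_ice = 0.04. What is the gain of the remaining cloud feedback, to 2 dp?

0.19

Amplification A = ΔT/ΔT₀ = 22/9.63 = 2.285.
Total gain g = 1 − 1/A = 1 − 1/2.285 = 0.5624.
Known gains sum to 0.32 + 0.0131 + 0.04 = 0.3731.
g_cld = 0.5624 − 0.3731 = 0.19.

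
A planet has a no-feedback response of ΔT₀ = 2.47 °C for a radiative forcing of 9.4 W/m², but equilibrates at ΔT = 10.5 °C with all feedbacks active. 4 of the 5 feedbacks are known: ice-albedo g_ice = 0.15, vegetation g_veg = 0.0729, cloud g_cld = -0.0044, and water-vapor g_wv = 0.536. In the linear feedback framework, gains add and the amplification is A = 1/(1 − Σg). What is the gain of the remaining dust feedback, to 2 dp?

0.01

Amplification A = ΔT/ΔT₀ = 10.5/2.47 = 4.251.
Total gain g = 1 − 1/A = 1 − 1/4.251 = 0.7648.
Known gains sum to 0.15 + 0.0729 − 0.0044 + 0.536 = 0.7545.
g_dust = 0.7648 − 0.7545 = 0.01.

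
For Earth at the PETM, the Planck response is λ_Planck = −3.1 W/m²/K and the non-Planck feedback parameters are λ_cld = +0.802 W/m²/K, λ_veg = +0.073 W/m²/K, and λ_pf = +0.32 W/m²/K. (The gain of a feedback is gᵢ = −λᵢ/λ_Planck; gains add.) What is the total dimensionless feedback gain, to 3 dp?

0.385

Convert to gains: g_cld = 0.802/3.1 = 0.2587; g_veg = 0.073/3.1 = 0.02355; g_pf = 0.32/3.1 = 0.1032.
Total gain g = 0.38545.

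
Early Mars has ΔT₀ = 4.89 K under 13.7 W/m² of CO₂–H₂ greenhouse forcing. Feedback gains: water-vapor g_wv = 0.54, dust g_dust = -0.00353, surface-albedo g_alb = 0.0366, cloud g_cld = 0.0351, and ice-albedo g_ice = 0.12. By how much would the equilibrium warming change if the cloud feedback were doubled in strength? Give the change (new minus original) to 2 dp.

Original: g = 0.72817, ΔT = 4.89/(1−0.72817) = 17.9892 K.
With doubled cloud: g' = 0.76327, ΔT' = 4.89/(1−0.76327) = 20.6564 K.
Change = 20.6564 − 17.9892 = 2.67 K.

2.67 K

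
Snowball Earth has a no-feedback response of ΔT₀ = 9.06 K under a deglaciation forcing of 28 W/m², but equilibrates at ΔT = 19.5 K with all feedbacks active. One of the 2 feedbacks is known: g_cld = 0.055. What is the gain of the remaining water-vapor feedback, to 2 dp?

0.48

Amplification A = ΔT/ΔT₀ = 19.5/9.06 = 2.152.
Total gain g = 1 − 1/A = 1 − 1/2.152 = 0.5353.
The known gain is 0.055.
g_wv = 0.5353 − 0.055 = 0.48.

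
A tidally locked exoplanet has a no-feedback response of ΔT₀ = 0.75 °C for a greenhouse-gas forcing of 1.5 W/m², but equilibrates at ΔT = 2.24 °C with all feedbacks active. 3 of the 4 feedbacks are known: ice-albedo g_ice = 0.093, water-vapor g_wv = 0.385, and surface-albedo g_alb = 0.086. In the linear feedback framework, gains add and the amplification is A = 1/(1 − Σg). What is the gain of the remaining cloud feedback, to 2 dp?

Amplification A = ΔT/ΔT₀ = 2.24/0.75 = 2.987.
Total gain g = 1 − 1/A = 1 − 1/2.987 = 0.6652.
Known gains sum to 0.093 + 0.385 + 0.086 = 0.564.
g_cld = 0.6652 − 0.564 = 0.10.

0.10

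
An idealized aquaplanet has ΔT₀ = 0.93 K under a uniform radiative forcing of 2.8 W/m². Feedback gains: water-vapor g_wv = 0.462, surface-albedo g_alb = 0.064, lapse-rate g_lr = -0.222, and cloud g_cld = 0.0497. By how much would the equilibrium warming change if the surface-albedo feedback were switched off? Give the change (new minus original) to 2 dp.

Original: g = 0.3537, ΔT = 0.93/(1−0.3537) = 1.4390 K.
Without surface-albedo: g' = 0.2897, ΔT' = 0.93/(1−0.2897) = 1.3093 K.
Change = 1.3093 − 1.4390 = -0.13 K.

-0.13 K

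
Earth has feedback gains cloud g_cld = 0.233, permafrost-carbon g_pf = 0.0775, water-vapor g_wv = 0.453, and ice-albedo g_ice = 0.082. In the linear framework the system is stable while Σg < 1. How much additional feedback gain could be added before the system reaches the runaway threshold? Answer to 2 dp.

0.15

Current total gain = 0.233 + 0.0775 + 0.453 + 0.082 = 0.8455.
Margin to runaway = 1 − 0.8455 = 0.15.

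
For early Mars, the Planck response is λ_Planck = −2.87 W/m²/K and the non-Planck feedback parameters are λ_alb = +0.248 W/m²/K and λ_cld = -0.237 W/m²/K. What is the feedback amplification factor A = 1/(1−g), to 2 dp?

1.00

Convert to gains: g_alb = 0.248/2.87 = 0.08641; g_cld = -0.237/2.87 = -0.08258.
Total gain g = 0.00383.
A = 1/(1 − 0.00383) = 1.00.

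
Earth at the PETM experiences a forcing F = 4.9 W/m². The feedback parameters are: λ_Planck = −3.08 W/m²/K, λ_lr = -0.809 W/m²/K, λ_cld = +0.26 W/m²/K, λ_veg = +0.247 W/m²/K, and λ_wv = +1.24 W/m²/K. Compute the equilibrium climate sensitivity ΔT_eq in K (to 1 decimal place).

2.3 K

Net feedback parameter λ = (−3.08) + (-0.809) + (+0.26) + (+0.247) + (+1.24) = -2.142 W/m²/K.
ΔT = −F/λ = −4.9/(-2.142) = 2.3 K.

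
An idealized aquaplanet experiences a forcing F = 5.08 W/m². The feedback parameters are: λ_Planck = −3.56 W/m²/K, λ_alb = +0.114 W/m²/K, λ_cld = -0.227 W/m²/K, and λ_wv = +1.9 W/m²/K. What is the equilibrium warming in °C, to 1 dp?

Net feedback parameter λ = (−3.56) + (+0.114) + (-0.227) + (+1.9) = -1.773 W/m²/K.
ΔT = −F/λ = −5.08/(-1.773) = 2.9 °C.

2.9 °C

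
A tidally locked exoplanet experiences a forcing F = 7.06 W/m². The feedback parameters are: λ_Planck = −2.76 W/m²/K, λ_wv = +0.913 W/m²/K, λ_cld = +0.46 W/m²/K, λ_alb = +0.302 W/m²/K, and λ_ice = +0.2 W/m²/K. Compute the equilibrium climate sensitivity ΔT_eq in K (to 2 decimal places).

7.98 K

Net feedback parameter λ = (−2.76) + (+0.913) + (+0.46) + (+0.302) + (+0.2) = -0.885 W/m²/K.
ΔT = −F/λ = −7.06/(-0.885) = 7.98 K.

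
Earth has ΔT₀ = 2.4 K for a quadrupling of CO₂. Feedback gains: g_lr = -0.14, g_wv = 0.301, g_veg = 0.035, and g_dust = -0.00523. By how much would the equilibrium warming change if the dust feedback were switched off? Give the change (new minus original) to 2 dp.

0.02 K

Original: g = 0.19077, ΔT = 2.4/(1−0.19077) = 2.9658 K.
Without dust: g' = 0.196, ΔT' = 2.4/(1−0.196) = 2.9851 K.
Change = 2.9851 − 2.9658 = 0.02 K.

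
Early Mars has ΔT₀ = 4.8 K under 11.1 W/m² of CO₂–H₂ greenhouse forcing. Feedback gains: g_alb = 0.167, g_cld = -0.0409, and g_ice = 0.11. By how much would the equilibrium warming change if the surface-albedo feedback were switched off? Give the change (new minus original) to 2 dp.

-1.13 K

Original: g = 0.2361, ΔT = 4.8/(1−0.2361) = 6.2835 K.
Without surface-albedo: g' = 0.0691, ΔT' = 4.8/(1−0.0691) = 5.1563 K.
Change = 5.1563 − 6.2835 = -1.13 K.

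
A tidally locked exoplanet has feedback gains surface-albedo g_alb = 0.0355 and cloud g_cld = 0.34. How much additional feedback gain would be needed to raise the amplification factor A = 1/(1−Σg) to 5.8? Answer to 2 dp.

Current total gain = 0.3755.
Target gain for A = 5.8: g* = 1 − 1/5.8 = 0.8276.
Additional gain needed = 0.8276 − 0.3755 = 0.45.

0.45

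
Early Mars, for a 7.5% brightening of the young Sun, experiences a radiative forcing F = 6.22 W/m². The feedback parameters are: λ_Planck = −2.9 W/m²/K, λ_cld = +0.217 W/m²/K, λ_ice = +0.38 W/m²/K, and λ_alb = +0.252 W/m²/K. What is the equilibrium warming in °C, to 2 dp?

3.03 °C

Net feedback parameter λ = (−2.9) + (+0.217) + (+0.38) + (+0.252) = -2.051 W/m²/K.
ΔT = −F/λ = −6.22/(-2.051) = 3.03 °C.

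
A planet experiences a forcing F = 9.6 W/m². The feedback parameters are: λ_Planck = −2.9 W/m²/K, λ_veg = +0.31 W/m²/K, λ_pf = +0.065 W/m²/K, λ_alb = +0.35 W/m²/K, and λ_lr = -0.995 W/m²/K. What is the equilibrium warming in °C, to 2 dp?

3.03 °C

Net feedback parameter λ = (−2.9) + (+0.31) + (+0.065) + (+0.35) + (-0.995) = -3.17 W/m²/K.
ΔT = −F/λ = −9.6/(-3.17) = 3.03 °C.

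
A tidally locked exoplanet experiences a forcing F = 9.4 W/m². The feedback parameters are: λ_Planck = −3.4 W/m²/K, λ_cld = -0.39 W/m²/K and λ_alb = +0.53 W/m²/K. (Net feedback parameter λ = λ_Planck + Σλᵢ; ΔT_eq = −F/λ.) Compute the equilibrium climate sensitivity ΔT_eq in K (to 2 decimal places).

2.88 K

Net feedback parameter λ = (−3.4) + (-0.39) + (+0.53) = -3.26 W/m²/K.
ΔT = −F/λ = −9.4/(-3.26) = 2.88 K.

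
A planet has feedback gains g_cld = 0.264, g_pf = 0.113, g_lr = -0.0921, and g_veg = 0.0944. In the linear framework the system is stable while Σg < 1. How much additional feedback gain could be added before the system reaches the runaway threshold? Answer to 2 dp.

Current total gain = 0.264 + 0.113 − 0.0921 + 0.0944 = 0.3793.
Margin to runaway = 1 − 0.3793 = 0.62.

0.62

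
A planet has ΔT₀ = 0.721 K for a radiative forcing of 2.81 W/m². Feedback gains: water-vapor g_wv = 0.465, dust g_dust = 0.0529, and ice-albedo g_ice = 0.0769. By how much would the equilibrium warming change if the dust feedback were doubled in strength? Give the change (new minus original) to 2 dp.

Original: g = 0.5948, ΔT = 0.721/(1−0.5948) = 1.7794 K.
With doubled dust: g' = 0.6477, ΔT' = 0.721/(1−0.6477) = 2.0466 K.
Change = 2.0466 − 1.7794 = 0.27 K.

0.27 K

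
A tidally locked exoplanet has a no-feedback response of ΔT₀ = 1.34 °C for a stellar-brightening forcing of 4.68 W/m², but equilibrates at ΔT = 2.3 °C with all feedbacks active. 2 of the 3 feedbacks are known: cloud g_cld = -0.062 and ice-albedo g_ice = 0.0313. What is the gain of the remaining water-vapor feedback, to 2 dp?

0.45

Amplification A = ΔT/ΔT₀ = 2.3/1.34 = 1.716.
Total gain g = 1 − 1/A = 1 − 1/1.716 = 0.4172.
Known gains sum to -0.062 + 0.0313 = -0.0307.
g_wv = 0.4172 + 0.0307 = 0.45.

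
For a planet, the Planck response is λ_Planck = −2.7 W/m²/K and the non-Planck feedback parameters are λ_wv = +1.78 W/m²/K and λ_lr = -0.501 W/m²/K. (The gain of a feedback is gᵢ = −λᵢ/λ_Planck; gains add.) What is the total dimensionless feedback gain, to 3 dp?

0.474

Convert to gains: g_wv = 1.78/2.7 = 0.6593; g_lr = -0.501/2.7 = -0.1856.
Total gain g = 0.4737.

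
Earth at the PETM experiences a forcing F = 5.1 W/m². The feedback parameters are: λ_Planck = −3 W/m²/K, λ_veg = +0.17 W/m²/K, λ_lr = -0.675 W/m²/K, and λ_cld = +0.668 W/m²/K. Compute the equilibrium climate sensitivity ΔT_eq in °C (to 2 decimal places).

1.80 °C

Net feedback parameter λ = (−3) + (+0.17) + (-0.675) + (+0.668) = -2.837 W/m²/K.
ΔT = −F/λ = −5.1/(-2.837) = 1.80 °C.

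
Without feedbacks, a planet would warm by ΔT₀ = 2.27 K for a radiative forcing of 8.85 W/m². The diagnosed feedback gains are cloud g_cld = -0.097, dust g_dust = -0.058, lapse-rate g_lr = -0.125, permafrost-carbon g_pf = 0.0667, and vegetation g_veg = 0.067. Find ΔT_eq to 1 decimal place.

2.0 K

Total gain g = -0.097 − 0.058 − 0.125 + 0.0667 + 0.067 = -0.1463.
Amplification A = 1/(1 + 0.1463) = 0.8724.
ΔT = 2.27 × 0.8724 = 2.0 K.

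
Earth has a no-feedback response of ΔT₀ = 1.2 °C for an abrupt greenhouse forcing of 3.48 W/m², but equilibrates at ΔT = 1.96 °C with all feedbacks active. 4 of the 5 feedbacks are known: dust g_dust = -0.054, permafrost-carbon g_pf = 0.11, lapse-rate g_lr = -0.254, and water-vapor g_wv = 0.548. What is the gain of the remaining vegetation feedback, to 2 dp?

Amplification A = ΔT/ΔT₀ = 1.96/1.2 = 1.633.
Total gain g = 1 − 1/A = 1 − 1/1.633 = 0.3876.
Known gains sum to -0.054 + 0.11 − 0.254 + 0.548 = 0.35.
g_veg = 0.3876 − 0.35 = 0.04.

0.04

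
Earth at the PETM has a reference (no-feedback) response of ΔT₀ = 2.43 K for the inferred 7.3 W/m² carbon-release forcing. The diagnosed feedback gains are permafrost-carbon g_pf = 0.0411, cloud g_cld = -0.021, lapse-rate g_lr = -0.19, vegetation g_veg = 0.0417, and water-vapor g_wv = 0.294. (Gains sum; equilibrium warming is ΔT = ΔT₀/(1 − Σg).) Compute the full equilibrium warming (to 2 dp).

2.91 K

Total gain g = 0.0411 − 0.021 − 0.19 + 0.0417 + 0.294 = 0.1658.
Amplification A = 1/(1 − 0.1658) = 1.199.
ΔT = 2.43 × 1.199 = 2.91 K.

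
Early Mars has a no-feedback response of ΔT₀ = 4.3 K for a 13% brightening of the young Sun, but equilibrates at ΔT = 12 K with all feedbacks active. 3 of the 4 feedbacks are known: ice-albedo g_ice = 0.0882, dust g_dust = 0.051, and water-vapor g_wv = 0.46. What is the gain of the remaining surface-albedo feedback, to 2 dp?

Amplification A = ΔT/ΔT₀ = 12/4.3 = 2.791.
Total gain g = 1 − 1/A = 1 − 1/2.791 = 0.6417.
Known gains sum to 0.0882 + 0.051 + 0.46 = 0.5992.
g_alb = 0.6417 − 0.5992 = 0.04.

0.04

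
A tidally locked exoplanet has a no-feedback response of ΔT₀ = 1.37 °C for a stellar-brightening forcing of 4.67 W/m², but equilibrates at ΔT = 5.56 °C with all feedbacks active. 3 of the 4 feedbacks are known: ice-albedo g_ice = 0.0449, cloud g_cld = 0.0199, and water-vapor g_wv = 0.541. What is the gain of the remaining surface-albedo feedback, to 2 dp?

Amplification A = ΔT/ΔT₀ = 5.56/1.37 = 4.058.
Total gain g = 1 − 1/A = 1 − 1/4.058 = 0.7536.
Known gains sum to 0.0449 + 0.0199 + 0.541 = 0.6058.
g_alb = 0.7536 − 0.6058 = 0.15.

0.15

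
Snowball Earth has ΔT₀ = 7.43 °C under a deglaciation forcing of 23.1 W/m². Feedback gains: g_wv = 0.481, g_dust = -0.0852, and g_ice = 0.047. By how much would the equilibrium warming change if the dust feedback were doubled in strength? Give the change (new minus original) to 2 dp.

Original: g = 0.4428, ΔT = 7.43/(1−0.4428) = 13.3345 °C.
With doubled dust: g' = 0.3576, ΔT' = 7.43/(1−0.3576) = 11.5660 °C.
Change = 11.5660 − 13.3345 = -1.77 °C.

-1.77 °C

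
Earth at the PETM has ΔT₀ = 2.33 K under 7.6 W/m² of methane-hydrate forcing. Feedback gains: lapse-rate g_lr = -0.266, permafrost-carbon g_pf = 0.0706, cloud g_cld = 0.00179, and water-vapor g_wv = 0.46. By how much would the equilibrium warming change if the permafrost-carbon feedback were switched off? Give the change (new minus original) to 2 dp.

-0.28 K

Original: g = 0.26639, ΔT = 2.33/(1−0.26639) = 3.1761 K.
Without permafrost-carbon: g' = 0.19579, ΔT' = 2.33/(1−0.19579) = 2.8973 K.
Change = 2.8973 − 3.1761 = -0.28 K.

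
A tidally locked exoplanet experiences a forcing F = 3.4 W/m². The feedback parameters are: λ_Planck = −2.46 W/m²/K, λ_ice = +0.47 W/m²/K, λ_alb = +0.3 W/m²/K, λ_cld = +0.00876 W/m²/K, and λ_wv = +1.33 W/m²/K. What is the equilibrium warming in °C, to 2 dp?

Net feedback parameter λ = (−2.46) + (+0.47) + (+0.3) + (+0.00876) + (+1.33) = -0.35124 W/m²/K.
ΔT = −F/λ = −3.4/(-0.35124) = 9.68 °C.

9.68 °C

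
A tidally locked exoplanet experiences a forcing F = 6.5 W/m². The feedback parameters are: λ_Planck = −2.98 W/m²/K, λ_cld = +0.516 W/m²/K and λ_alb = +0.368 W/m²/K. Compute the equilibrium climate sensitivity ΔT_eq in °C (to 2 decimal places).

Net feedback parameter λ = (−2.98) + (+0.516) + (+0.368) = -2.096 W/m²/K.
ΔT = −F/λ = −6.5/(-2.096) = 3.10 °C.

3.10 °C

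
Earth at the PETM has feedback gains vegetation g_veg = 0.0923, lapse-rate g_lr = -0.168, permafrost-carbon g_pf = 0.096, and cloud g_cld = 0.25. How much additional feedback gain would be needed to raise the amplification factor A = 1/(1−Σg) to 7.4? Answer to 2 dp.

Current total gain = 0.2703.
Target gain for A = 7.4: g* = 1 − 1/7.4 = 0.8649.
Additional gain needed = 0.8649 − 0.2703 = 0.59.

0.59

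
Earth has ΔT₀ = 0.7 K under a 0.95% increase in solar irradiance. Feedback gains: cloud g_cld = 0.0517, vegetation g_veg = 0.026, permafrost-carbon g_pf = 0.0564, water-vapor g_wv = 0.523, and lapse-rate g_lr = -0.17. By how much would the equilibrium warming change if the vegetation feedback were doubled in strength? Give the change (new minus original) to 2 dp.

0.07 K

Original: g = 0.4871, ΔT = 0.7/(1−0.4871) = 1.3648 K.
With doubled vegetation: g' = 0.5131, ΔT' = 0.7/(1−0.5131) = 1.4377 K.
Change = 1.4377 − 1.3648 = 0.07 K.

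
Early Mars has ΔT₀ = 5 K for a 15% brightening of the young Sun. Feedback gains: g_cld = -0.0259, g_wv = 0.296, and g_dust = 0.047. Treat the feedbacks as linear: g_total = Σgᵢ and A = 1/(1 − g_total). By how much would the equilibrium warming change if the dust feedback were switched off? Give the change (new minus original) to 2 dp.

-0.47 K

Original: g = 0.3171, ΔT = 5/(1−0.3171) = 7.3217 K.
Without dust: g' = 0.2701, ΔT' = 5/(1−0.2701) = 6.8503 K.
Change = 6.8503 − 7.3217 = -0.47 K.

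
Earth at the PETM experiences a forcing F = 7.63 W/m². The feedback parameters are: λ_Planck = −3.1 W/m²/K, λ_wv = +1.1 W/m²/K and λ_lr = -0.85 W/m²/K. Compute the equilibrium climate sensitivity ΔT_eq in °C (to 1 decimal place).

2.7 °C

Net feedback parameter λ = (−3.1) + (+1.1) + (-0.85) = -2.85 W/m²/K.
ΔT = −F/λ = −7.63/(-2.85) = 2.7 °C.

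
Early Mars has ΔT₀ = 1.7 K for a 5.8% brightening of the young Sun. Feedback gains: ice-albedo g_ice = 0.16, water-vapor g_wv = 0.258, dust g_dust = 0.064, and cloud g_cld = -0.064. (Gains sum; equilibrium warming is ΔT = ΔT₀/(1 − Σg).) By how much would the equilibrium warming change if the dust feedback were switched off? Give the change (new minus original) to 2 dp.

Original: g = 0.418, ΔT = 1.7/(1−0.418) = 2.9210 K.
Without dust: g' = 0.354, ΔT' = 1.7/(1−0.354) = 2.6316 K.
Change = 2.6316 − 2.9210 = -0.29 K.

-0.29 K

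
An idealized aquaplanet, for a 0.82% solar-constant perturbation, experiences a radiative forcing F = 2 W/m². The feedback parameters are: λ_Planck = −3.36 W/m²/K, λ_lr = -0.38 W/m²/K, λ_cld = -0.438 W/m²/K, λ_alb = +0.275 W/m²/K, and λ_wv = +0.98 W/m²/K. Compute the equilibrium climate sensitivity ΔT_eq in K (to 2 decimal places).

0.68 K

Net feedback parameter λ = (−3.36) + (-0.38) + (-0.438) + (+0.275) + (+0.98) = -2.923 W/m²/K.
ΔT = −F/λ = −2/(-2.923) = 0.68 K.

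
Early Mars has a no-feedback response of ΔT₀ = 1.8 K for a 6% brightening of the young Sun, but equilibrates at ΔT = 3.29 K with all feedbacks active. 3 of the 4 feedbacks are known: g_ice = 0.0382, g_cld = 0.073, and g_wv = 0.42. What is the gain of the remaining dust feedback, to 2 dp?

-0.08

Amplification A = ΔT/ΔT₀ = 3.29/1.8 = 1.828.
Total gain g = 1 − 1/A = 1 − 1/1.828 = 0.453.
Known gains sum to 0.0382 + 0.073 + 0.42 = 0.5312.
g_dust = 0.453 − 0.5312 = -0.08.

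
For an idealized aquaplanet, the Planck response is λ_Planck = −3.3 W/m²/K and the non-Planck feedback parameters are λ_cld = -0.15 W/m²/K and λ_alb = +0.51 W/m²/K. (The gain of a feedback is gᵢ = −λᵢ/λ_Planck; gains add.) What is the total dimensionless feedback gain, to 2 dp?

0.11

Convert to gains: g_cld = -0.15/3.3 = -0.04545; g_alb = 0.51/3.3 = 0.1545.
Total gain g = 0.10905.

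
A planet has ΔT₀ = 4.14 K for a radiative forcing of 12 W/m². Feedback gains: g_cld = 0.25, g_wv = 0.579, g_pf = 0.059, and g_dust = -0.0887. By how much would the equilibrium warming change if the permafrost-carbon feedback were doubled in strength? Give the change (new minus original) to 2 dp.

8.59 K

Original: g = 0.7993, ΔT = 4.14/(1−0.7993) = 20.6278 K.
With doubled permafrost-carbon: g' = 0.8583, ΔT' = 4.14/(1−0.8583) = 29.2167 K.
Change = 29.2167 − 20.6278 = 8.59 K.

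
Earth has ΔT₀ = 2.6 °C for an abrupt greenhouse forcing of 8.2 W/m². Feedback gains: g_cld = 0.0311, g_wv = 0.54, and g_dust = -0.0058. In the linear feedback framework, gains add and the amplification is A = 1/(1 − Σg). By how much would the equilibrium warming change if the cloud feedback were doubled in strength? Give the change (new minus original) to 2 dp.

0.46 °C

Original: g = 0.5653, ΔT = 2.6/(1−0.5653) = 5.9811 °C.
With doubled cloud: g' = 0.5964, ΔT' = 2.6/(1−0.5964) = 6.4420 °C.
Change = 6.4420 − 5.9811 = 0.46 °C.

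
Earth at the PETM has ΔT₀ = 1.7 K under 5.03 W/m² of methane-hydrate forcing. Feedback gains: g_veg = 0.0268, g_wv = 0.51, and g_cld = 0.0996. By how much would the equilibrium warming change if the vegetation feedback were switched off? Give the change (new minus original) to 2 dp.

Original: g = 0.6364, ΔT = 1.7/(1−0.6364) = 4.6755 K.
Without vegetation: g' = 0.6096, ΔT' = 1.7/(1−0.6096) = 4.3545 K.
Change = 4.3545 − 4.6755 = -0.32 K.

-0.32 K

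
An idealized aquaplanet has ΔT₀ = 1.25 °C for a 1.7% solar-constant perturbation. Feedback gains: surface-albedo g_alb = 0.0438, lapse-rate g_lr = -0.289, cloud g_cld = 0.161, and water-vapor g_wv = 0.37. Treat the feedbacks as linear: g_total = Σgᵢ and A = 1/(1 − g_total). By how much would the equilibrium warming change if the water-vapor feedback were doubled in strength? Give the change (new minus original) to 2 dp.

Original: g = 0.2858, ΔT = 1.25/(1−0.2858) = 1.7502 °C.
With doubled water-vapor: g' = 0.6558, ΔT' = 1.25/(1−0.6558) = 3.6316 °C.
Change = 3.6316 − 1.7502 = 1.88 °C.

1.88 °C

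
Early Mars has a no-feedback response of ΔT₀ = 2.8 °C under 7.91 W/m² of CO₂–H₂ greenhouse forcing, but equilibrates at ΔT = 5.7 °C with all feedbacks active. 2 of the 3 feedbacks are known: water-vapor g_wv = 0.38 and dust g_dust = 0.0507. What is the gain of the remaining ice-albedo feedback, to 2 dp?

0.08

Amplification A = ΔT/ΔT₀ = 5.7/2.8 = 2.036.
Total gain g = 1 − 1/A = 1 − 1/2.036 = 0.5088.
Known gains sum to 0.38 + 0.0507 = 0.4307.
g_ice = 0.5088 − 0.4307 = 0.08.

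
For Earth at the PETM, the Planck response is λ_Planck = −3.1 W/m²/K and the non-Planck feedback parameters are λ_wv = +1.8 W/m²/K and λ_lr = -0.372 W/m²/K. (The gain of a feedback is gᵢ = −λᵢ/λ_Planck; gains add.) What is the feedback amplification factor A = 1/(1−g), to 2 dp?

1.85

Convert to gains: g_wv = 1.8/3.1 = 0.5806; g_lr = -0.372/3.1 = -0.12.
Total gain g = 0.4606.
A = 1/(1 − 0.4606) = 1.85.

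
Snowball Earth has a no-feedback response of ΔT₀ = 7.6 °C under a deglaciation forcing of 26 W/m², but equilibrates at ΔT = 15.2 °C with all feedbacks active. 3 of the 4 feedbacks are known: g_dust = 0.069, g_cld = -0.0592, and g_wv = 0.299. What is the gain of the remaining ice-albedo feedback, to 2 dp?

0.19

Amplification A = ΔT/ΔT₀ = 15.2/7.6 = 2.
Total gain g = 1 − 1/A = 1 − 1/2 = 0.5.
Known gains sum to 0.069 − 0.0592 + 0.299 = 0.3088.
g_ice = 0.5 − 0.3088 = 0.19.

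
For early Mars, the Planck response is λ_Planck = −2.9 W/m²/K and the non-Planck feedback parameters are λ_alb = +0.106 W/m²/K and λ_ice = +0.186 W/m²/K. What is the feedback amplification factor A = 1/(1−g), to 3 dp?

1.112

Convert to gains: g_alb = 0.106/2.9 = 0.03655; g_ice = 0.186/2.9 = 0.06414.
Total gain g = 0.10069.
A = 1/(1 − 0.10069) = 1.112.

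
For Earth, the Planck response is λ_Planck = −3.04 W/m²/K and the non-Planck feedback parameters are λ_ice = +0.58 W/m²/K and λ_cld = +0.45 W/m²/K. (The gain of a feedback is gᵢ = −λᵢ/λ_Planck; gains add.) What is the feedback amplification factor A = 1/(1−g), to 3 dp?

Convert to gains: g_ice = 0.58/3.04 = 0.1908; g_cld = 0.45/3.04 = 0.148.
Total gain g = 0.3388.
A = 1/(1 − 0.3388) = 1.512.

1.512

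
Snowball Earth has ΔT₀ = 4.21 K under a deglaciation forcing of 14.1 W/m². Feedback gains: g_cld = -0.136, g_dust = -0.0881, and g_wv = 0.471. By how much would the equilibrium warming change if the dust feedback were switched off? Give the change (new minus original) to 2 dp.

Original: g = 0.2469, ΔT = 4.21/(1−0.2469) = 5.5902 K.
Without dust: g' = 0.335, ΔT' = 4.21/(1−0.335) = 6.3308 K.
Change = 6.3308 − 5.5902 = 0.74 K.

0.74 K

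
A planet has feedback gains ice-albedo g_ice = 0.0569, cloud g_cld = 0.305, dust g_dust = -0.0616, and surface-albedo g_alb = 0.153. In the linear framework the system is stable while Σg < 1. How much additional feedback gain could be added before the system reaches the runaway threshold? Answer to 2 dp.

Current total gain = 0.0569 + 0.305 − 0.0616 + 0.153 = 0.4533.
Margin to runaway = 1 − 0.4533 = 0.55.

0.55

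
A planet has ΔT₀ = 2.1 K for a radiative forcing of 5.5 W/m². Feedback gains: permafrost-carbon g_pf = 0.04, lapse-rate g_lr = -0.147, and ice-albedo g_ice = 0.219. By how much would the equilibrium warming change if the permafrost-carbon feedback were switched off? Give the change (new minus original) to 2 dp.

-0.10 K

Original: g = 0.112, ΔT = 2.1/(1−0.112) = 2.3649 K.
Without permafrost-carbon: g' = 0.072, ΔT' = 2.1/(1−0.072) = 2.2629 K.
Change = 2.2629 − 2.3649 = -0.10 K.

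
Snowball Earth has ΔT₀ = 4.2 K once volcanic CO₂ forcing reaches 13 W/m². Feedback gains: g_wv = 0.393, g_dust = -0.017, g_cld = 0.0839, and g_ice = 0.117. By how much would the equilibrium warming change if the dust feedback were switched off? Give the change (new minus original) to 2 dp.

Original: g = 0.5769, ΔT = 4.2/(1−0.5769) = 9.9267 K.
Without dust: g' = 0.5939, ΔT' = 4.2/(1−0.5939) = 10.3423 K.
Change = 10.3423 − 9.9267 = 0.42 K.

0.42 K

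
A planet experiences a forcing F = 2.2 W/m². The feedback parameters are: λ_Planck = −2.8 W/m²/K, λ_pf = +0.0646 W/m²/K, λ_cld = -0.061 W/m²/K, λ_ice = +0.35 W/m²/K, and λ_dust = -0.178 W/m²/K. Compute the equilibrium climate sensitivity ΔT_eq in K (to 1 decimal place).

0.8 K

Net feedback parameter λ = (−2.8) + (+0.0646) + (-0.061) + (+0.35) + (-0.178) = -2.6244 W/m²/K.
ΔT = −F/λ = −2.2/(-2.6244) = 0.8 K.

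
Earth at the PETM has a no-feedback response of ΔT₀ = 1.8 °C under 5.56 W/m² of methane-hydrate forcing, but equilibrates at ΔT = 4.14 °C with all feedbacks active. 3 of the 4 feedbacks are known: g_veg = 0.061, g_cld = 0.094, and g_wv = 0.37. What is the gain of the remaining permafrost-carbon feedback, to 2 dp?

Amplification A = ΔT/ΔT₀ = 4.14/1.8 = 2.3.
Total gain g = 1 − 1/A = 1 − 1/2.3 = 0.5652.
Known gains sum to 0.061 + 0.094 + 0.37 = 0.525.
g_pf = 0.5652 − 0.525 = 0.04.

0.04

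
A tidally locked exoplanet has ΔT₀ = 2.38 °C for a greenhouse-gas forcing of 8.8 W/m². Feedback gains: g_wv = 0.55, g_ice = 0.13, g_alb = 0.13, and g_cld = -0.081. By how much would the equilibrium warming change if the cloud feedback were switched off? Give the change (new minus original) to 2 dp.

Original: g = 0.729, ΔT = 2.38/(1−0.729) = 8.7823 °C.
Without cloud: g' = 0.81, ΔT' = 2.38/(1−0.81) = 12.5263 °C.
Change = 12.5263 − 8.7823 = 3.74 °C.

3.74 °C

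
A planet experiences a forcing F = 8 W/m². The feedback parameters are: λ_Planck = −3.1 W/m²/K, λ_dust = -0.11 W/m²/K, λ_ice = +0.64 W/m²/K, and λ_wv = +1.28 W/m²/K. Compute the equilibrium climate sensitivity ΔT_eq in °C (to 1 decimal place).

6.2 °C

Net feedback parameter λ = (−3.1) + (-0.11) + (+0.64) + (+1.28) = -1.29 W/m²/K.
ΔT = −F/λ = −8/(-1.29) = 6.2 °C.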